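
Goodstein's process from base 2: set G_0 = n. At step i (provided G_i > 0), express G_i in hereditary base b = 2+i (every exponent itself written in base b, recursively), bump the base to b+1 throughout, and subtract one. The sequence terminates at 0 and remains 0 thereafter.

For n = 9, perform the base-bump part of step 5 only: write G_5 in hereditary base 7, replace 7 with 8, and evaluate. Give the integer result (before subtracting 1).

9 —HB2→ 2^(2 + 1) + 1 —bump→ 3^(3 + 1) + 1 = 82 —(−1)→ 81
81 —HB3→ 3^(3 + 1) —bump→ 4^(4 + 1) = 1024 —(−1)→ 1023
1023 —HB4→ 3·4^4 + 3·4^3 + 3·4^2 + 3·4 + 3 —bump→ 3·5^5 + 3·5^3 + 3·5^2 + 3·5 + 3 = 9843 —(−1)→ 9842
9842 —HB5→ 3·5^5 + 3·5^3 + 3·5^2 + 3·5 + 2 —bump→ 3·6^6 + 3·6^3 + 3·6^2 + 3·6 + 2 = 140744 —(−1)→ 140743
140743 —HB6→ 3·6^6 + 3·6^3 + 3·6^2 + 3·6 + 1 —bump→ 3·7^7 + 3·7^3 + 3·7^2 + 3·7 + 1 = 2471827 —(−1)→ 2471826
2471826 —HB7→ 3·7^7 + 3·7^3 + 3·7^2 + 3·7 —bump→ 3·8^8 + 3·8^3 + 3·8^2 + 3·8 = 50333400 —(−1)→ 50333399

50333400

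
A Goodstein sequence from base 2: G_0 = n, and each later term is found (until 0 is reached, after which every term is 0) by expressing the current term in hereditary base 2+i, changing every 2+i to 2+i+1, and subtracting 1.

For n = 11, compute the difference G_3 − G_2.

14600

i=0: 11 = 2^(2 + 1) + 2 + 1 (b=2); 2→3: 3^(3 + 1) + 3 + 1 = 85; 85−1 = 84
i=1: 84 = 3^(3 + 1) + 3 (b=3); 3→4: 4^(4 + 1) + 4 = 1028; 1028−1 = 1027
i=2: 1027 = 4^(4 + 1) + 3 (b=4); 4→5: 5^(5 + 1) + 3 = 15628; 15628−1 = 15627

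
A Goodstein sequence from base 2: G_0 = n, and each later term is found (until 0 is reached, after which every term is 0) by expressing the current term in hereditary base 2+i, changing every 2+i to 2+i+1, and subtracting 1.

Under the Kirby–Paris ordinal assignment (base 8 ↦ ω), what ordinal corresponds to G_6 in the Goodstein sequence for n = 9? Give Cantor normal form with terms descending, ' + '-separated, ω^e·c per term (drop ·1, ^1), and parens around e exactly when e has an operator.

ω^ω·3 + ω^3·3 + ω^2·3 + ω·2 + 7

(0) 9|_2 = 2^(2 + 1) + 1 ↦ 3^(3 + 1) + 1|_3 = 82 ⇒ 81
(1) 81|_3 = 3^(3 + 1) ↦ 4^(4 + 1)|_4 = 1024 ⇒ 1023
(2) 1023|_4 = 3·4^4 + 3·4^3 + 3·4^2 + 3·4 + 3 ↦ 3·5^5 + 3·5^3 + 3·5^2 + 3·5 + 3|_5 = 9843 ⇒ 9842
(3) 9842|_5 = 3·5^5 + 3·5^3 + 3·5^2 + 3·5 + 2 ↦ 3·6^6 + 3·6^3 + 3·6^2 + 3·6 + 2|_6 = 140744 ⇒ 140743
(4) 140743|_6 = 3·6^6 + 3·6^3 + 3·6^2 + 3·6 + 1 ↦ 3·7^7 + 3·7^3 + 3·7^2 + 3·7 + 1|_7 = 2471827 ⇒ 2471826
(5) 2471826|_7 = 3·7^7 + 3·7^3 + 3·7^2 + 3·7 ↦ 3·8^8 + 3·8^3 + 3·8^2 + 3·8|_8 = 50333400 ⇒ 50333399
(6) 50333399|_8 = 3·8^8 + 3·8^3 + 3·8^2 + 2·8 + 7 ↦ 3·9^9 + 3·9^3 + 3·9^2 + 2·9 + 7|_9 = 1162263922 ⇒ 1162263921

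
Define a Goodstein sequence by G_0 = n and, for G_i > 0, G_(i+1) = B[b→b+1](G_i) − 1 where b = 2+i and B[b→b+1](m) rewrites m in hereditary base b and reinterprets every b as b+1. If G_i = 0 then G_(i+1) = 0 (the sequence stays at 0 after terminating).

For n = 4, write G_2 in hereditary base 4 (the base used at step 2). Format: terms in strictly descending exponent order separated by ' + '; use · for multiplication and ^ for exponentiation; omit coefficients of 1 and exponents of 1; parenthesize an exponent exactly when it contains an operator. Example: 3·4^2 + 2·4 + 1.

2·4^2 + 2·4 + 1

G_0=4  [base 2] 2^2  →[2↦3]→  3^3 = 27  −1 ⇒ G_1=26
G_1=26  [base 3] 2·3^2 + 2·3 + 2  →[3↦4]→  2·4^2 + 2·4 + 2 = 42  −1 ⇒ G_2=41
G_2=41  [base 4] 2·4^2 + 2·4 + 1  →[4↦5]→  2·5^2 + 2·5 + 1 = 61  −1 ⇒ G_3=60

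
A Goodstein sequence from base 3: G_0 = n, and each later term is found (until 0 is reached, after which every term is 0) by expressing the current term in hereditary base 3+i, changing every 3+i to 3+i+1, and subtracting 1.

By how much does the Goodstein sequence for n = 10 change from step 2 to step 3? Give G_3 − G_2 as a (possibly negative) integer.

3

G_0=10  [base 3] 3^2 + 1  →[3↦4]→  4^2 + 1 = 17  −1 ⇒ G_1=16
G_1=16  [base 4] 4^2  →[4↦5]→  5^2 = 25  −1 ⇒ G_2=24
G_2=24  [base 5] 4·5 + 4  →[5↦6]→  4·6 + 4 = 28  −1 ⇒ G_3=27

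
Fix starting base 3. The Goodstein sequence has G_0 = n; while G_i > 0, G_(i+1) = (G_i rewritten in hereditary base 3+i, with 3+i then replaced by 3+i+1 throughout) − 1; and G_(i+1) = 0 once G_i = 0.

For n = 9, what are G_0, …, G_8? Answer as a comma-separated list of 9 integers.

9, 15, 17, 19, 21, 23, 24, 25, 26

(0) 9|_3 = 3^2 ↦ 4^2|_4 = 16 ⇒ 15
(1) 15|_4 = 3·4 + 3 ↦ 3·5 + 3|_5 = 18 ⇒ 17
(2) 17|_5 = 3·5 + 2 ↦ 3·6 + 2|_6 = 20 ⇒ 19
(3) 19|_6 = 3·6 + 1 ↦ 3·7 + 1|_7 = 22 ⇒ 21
(4) 21|_7 = 3·7 ↦ 3·8|_8 = 24 ⇒ 23
(5) 23|_8 = 2·8 + 7 ↦ 2·9 + 7|_9 = 25 ⇒ 24
(6) 24|_9 = 2·9 + 6 ↦ 2·10 + 6|_10 = 26 ⇒ 25
(7) 25|_10 = 2·10 + 5 ↦ 2·11 + 5|_11 = 27 ⇒ 26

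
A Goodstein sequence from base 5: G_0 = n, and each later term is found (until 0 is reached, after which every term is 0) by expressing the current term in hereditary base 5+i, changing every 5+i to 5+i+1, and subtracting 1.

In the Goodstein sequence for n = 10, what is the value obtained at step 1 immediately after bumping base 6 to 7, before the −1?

12

G_0 = 10. HB_5(10) = 2·5. Bump = 12. G_1 = 11.
G_1 = 11. HB_6(11) = 6 + 5. Bump = 12. G_2 = 11.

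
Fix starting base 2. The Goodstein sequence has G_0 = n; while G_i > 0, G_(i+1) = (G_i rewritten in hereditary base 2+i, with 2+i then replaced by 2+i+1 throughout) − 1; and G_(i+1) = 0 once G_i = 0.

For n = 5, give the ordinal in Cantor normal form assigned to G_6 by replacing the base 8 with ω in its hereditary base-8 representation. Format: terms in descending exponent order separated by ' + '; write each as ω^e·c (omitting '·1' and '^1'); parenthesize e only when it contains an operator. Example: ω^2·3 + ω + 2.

G_0=5  [base 2] 2^2 + 1  →[2↦3]→  3^3 + 1 = 28  −1 ⇒ G_1=27
G_1=27  [base 3] 3^3  →[3↦4]→  4^4 = 256  −1 ⇒ G_2=255
G_2=255  [base 4] 3·4^3 + 3·4^2 + 3·4 + 3  →[4↦5]→  3·5^3 + 3·5^2 + 3·5 + 3 = 468  −1 ⇒ G_3=467
G_3=467  [base 5] 3·5^3 + 3·5^2 + 3·5 + 2  →[5↦6]→  3·6^3 + 3·6^2 + 3·6 + 2 = 776  −1 ⇒ G_4=775
G_4=775  [base 6] 3·6^3 + 3·6^2 + 3·6 + 1  →[6↦7]→  3·7^3 + 3·7^2 + 3·7 + 1 = 1198  −1 ⇒ G_5=1197
G_5=1197  [base 7] 3·7^3 + 3·7^2 + 3·7  →[7↦8]→  3·8^3 + 3·8^2 + 3·8 = 1752  −1 ⇒ G_6=1751
G_6=1751  [base 8] 3·8^3 + 3·8^2 + 2·8 + 7  →[8↦9]→  3·9^3 + 3·9^2 + 2·9 + 7 = 2455  −1 ⇒ G_7=2454

ω^3·3 + ω^2·3 + ω·2 + 7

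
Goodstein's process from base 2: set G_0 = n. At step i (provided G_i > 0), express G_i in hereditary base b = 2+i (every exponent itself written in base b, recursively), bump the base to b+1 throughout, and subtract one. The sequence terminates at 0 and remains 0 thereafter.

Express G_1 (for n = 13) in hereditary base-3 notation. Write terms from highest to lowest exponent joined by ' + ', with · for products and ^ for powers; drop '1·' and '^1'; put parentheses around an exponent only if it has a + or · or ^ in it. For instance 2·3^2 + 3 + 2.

3^(3 + 1) + 3^3

13 —HB2→ 2^(2 + 1) + 2^2 + 1 —bump→ 3^(3 + 1) + 3^3 + 1 = 109 —(−1)→ 108
108 —HB3→ 3^(3 + 1) + 3^3 —bump→ 4^(4 + 1) + 4^4 = 1280 —(−1)→ 1279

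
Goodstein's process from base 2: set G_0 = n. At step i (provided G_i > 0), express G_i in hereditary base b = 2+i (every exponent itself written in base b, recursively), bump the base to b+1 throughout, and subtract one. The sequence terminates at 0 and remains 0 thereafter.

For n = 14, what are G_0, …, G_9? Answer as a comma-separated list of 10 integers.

base 2: 14 = 2^(2 + 1) + 2^2 + 2; at 3: 3^(3 + 1) + 3^3 + 3 = 111; next = 110
base 3: 110 = 3^(3 + 1) + 3^3 + 2; at 4: 4^(4 + 1) + 4^4 + 2 = 1282; next = 1281
base 4: 1281 = 4^(4 + 1) + 4^4 + 1; at 5: 5^(5 + 1) + 5^5 + 1 = 18751; next = 18750
base 5: 18750 = 5^(5 + 1) + 5^5; at 6: 6^(6 + 1) + 6^6 = 326592; next = 326591
base 6: 326591 = 6^(6 + 1) + 5·6^5 + 5·6^4 + 5·6^3 + 5·6^2 + 5·6 + 5; at 7: 7^(7 + 1) + 5·7^5 + 5·7^4 + 5·7^3 + 5·7^2 + 5·7 + 5 = 5862841; next = 5862840
base 7: 5862840 = 7^(7 + 1) + 5·7^5 + 5·7^4 + 5·7^3 + 5·7^2 + 5·7 + 4; at 8: 8^(8 + 1) + 5·8^5 + 5·8^4 + 5·8^3 + 5·8^2 + 5·8 + 4 = 134404972; next = 134404971
base 8: 134404971 = 8^(8 + 1) + 5·8^5 + 5·8^4 + 5·8^3 + 5·8^2 + 5·8 + 3; at 9: 9^(9 + 1) + 5·9^5 + 5·9^4 + 5·9^3 + 5·9^2 + 5·9 + 3 = 3487116549; next = 3487116548
base 9: 3487116548 = 9^(9 + 1) + 5·9^5 + 5·9^4 + 5·9^3 + 5·9^2 + 5·9 + 2; at 10: 10^(10 + 1) + 5·10^5 + 5·10^4 + 5·10^3 + 5·10^2 + 5·10 + 2 = 100000555552; next = 100000555551
base 10: 100000555551 = 10^(10 + 1) + 5·10^5 + 5·10^4 + 5·10^3 + 5·10^2 + 5·10 + 1; at 11: 11^(11 + 1) + 5·11^5 + 5·11^4 + 5·11^3 + 5·11^2 + 5·11 + 1 = 3138429262497; next = 3138429262496

14, 110, 1281, 18750, 326591, 5862840, 134404971, 3487116548, 100000555551, 3138429262496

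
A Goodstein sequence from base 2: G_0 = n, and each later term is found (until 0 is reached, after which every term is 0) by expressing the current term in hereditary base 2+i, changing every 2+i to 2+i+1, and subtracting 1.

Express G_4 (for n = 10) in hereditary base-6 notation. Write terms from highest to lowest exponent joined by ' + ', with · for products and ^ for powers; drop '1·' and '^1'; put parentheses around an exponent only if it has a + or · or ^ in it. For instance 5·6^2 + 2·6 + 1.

5·6^6 + 5·6^5 + 5·6^4 + 5·6^3 + 5·6^2 + 5·6 + 5

[0] 10 ≡ 2^(2 + 1) + 2 (base 2). Lift 3: 84. −1: 83.
[1] 83 ≡ 3^(3 + 1) + 2 (base 3). Lift 4: 1026. −1: 1025.
[2] 1025 ≡ 4^(4 + 1) + 1 (base 4). Lift 5: 15626. −1: 15625.
[3] 15625 ≡ 5^(5 + 1) (base 5). Lift 6: 279936. −1: 279935.
[4] 279935 ≡ 5·6^6 + 5·6^5 + 5·6^4 + 5·6^3 + 5·6^2 + 5·6 + 5 (base 6). Lift 7: 4215755. −1: 4215754.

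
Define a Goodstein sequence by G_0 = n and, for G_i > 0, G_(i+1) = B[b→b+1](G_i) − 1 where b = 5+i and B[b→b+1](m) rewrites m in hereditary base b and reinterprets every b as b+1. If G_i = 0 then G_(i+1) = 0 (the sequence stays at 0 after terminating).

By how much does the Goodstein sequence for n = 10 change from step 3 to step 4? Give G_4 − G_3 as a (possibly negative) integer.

(0) 10|_5 = 2·5 ↦ 2·6|_6 = 12 ⇒ 11
(1) 11|_6 = 6 + 5 ↦ 7 + 5|_7 = 12 ⇒ 11
(2) 11|_7 = 7 + 4 ↦ 8 + 4|_8 = 12 ⇒ 11
(3) 11|_8 = 8 + 3 ↦ 9 + 3|_9 = 12 ⇒ 11

0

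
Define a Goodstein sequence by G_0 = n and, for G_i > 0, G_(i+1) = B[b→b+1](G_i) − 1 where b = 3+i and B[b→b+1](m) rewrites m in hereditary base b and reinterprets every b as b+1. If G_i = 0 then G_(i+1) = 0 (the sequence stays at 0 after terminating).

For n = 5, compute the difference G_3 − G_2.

0

(0) 5|_3 = 3 + 2 ↦ 4 + 2|_4 = 6 ⇒ 5
(1) 5|_4 = 4 + 1 ↦ 5 + 1|_5 = 6 ⇒ 5
(2) 5|_5 = 5 ↦ 6|_6 = 6 ⇒ 5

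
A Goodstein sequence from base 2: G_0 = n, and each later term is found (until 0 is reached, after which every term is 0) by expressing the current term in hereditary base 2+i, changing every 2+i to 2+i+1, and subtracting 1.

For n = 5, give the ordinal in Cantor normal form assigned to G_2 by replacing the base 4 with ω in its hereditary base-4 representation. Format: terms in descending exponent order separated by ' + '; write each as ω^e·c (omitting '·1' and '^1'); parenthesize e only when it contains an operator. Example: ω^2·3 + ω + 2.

[0] 5 ≡ 2^2 + 1 (base 2). Lift 3: 28. −1: 27.
[1] 27 ≡ 3^3 (base 3). Lift 4: 256. −1: 255.

ω^3·3 + ω^2·3 + ω·3 + 3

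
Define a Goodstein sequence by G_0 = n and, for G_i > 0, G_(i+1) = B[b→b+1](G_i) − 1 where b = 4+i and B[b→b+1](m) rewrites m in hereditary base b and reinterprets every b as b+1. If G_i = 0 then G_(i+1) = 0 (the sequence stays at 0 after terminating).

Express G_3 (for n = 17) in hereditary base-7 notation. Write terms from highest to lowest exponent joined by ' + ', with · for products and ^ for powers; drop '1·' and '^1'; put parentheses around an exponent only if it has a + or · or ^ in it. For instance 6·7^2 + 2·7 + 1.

5·7 + 4

G_0 = 17. HB_4(17) = 4^2 + 1. Bump = 26. G_1 = 25.
G_1 = 25. HB_5(25) = 5^2. Bump = 36. G_2 = 35.
G_2 = 35. HB_6(35) = 5·6 + 5. Bump = 40. G_3 = 39.
G_3 = 39. HB_7(39) = 5·7 + 4. Bump = 44. G_4 = 43.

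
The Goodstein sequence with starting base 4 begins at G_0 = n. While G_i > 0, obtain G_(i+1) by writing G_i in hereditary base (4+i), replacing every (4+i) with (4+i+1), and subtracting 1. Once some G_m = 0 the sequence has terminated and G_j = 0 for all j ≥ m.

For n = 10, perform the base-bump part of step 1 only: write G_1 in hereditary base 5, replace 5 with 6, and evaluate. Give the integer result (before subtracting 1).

13

base 4: 10 = 2·4 + 2; at 5: 2·5 + 2 = 12; next = 11
base 5: 11 = 2·5 + 1; at 6: 2·6 + 1 = 13; next = 12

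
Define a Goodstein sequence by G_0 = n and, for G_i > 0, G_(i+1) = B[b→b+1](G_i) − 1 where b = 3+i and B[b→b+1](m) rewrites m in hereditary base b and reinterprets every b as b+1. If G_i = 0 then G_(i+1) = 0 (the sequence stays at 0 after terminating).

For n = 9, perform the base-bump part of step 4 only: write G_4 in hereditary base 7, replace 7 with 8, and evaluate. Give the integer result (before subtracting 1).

step 0: 9 = 3^2; sub 4 for 3: 4^2; = 16; G_1 = 16−1 = 15
step 1: 15 = 3·4 + 3; sub 5 for 4: 3·5 + 3; = 18; G_2 = 18−1 = 17
step 2: 17 = 3·5 + 2; sub 6 for 5: 3·6 + 2; = 20; G_3 = 20−1 = 19
step 3: 19 = 3·6 + 1; sub 7 for 6: 3·7 + 1; = 22; G_4 = 22−1 = 21
step 4: 21 = 3·7; sub 8 for 7: 3·8; = 24; G_5 = 24−1 = 23

24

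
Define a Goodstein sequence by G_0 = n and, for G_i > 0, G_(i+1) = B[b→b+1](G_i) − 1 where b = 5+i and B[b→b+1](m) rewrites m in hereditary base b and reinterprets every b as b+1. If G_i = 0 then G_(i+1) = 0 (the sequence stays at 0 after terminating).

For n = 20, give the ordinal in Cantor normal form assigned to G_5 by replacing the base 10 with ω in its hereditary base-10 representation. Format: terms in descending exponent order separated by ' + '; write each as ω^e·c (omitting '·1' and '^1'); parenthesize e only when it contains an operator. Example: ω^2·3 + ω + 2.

ω·3 + 1

i=0: 20 = 4·5 (b=5); 5→6: 4·6 = 24; 24−1 = 23
i=1: 23 = 3·6 + 5 (b=6); 6→7: 3·7 + 5 = 26; 26−1 = 25
i=2: 25 = 3·7 + 4 (b=7); 7→8: 3·8 + 4 = 28; 28−1 = 27
i=3: 27 = 3·8 + 3 (b=8); 8→9: 3·9 + 3 = 30; 30−1 = 29
i=4: 29 = 3·9 + 2 (b=9); 9→10: 3·10 + 2 = 32; 32−1 = 31
i=5: 31 = 3·10 + 1 (b=10); 10→11: 3·11 + 1 = 34; 34−1 = 33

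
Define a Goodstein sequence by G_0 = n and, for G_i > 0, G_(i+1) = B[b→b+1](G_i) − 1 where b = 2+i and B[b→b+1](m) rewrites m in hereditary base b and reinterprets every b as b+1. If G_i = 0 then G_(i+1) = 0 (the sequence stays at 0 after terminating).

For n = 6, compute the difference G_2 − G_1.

228

[0] 6 ≡ 2^2 + 2 (base 2). Lift 3: 30. −1: 29.
[1] 29 ≡ 3^3 + 2 (base 3). Lift 4: 258. −1: 257.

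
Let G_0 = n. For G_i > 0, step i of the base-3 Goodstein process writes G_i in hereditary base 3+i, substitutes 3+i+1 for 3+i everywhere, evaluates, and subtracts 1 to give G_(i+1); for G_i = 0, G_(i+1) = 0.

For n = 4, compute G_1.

4

G_0=4  [base 3] 3 + 1  →[3↦4]→  4 + 1 = 5  −1 ⇒ G_1=4
G_1=4  [base 4] 4  →[4↦5]→  5 = 5  −1 ⇒ G_2=4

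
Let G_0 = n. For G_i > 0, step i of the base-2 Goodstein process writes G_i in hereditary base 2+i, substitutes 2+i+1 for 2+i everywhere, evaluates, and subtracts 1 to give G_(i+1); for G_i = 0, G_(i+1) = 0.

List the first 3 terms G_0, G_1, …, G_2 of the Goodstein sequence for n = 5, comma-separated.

5 —HB2→ 2^2 + 1 —bump→ 3^3 + 1 = 28 —(−1)→ 27
27 —HB3→ 3^3 —bump→ 4^4 = 256 —(−1)→ 255

5, 27, 255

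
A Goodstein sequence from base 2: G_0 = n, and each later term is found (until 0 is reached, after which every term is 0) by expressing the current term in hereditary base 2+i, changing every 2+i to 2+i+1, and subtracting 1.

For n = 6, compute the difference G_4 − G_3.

43530

G_0=6  [base 2] 2^2 + 2  →[2↦3]→  3^3 + 3 = 30  −1 ⇒ G_1=29
G_1=29  [base 3] 3^3 + 2  →[3↦4]→  4^4 + 2 = 258  −1 ⇒ G_2=257
G_2=257  [base 4] 4^4 + 1  →[4↦5]→  5^5 + 1 = 3126  −1 ⇒ G_3=3125
G_3=3125  [base 5] 5^5  →[5↦6]→  6^6 = 46656  −1 ⇒ G_4=46655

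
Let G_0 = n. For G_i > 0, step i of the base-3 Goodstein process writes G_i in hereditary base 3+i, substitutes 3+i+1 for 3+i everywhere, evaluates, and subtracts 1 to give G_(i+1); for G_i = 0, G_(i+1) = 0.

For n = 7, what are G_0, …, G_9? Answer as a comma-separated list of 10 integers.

G_0=7  [base 3] 2·3 + 1  →[3↦4]→  2·4 + 1 = 9  −1 ⇒ G_1=8
G_1=8  [base 4] 2·4  →[4↦5]→  2·5 = 10  −1 ⇒ G_2=9
G_2=9  [base 5] 5 + 4  →[5↦6]→  6 + 4 = 10  −1 ⇒ G_3=9
G_3=9  [base 6] 6 + 3  →[6↦7]→  7 + 3 = 10  −1 ⇒ G_4=9
G_4=9  [base 7] 7 + 2  →[7↦8]→  8 + 2 = 10  −1 ⇒ G_5=9
G_5=9  [base 8] 8 + 1  →[8↦9]→  9 + 1 = 10  −1 ⇒ G_6=9
G_6=9  [base 9] 9  →[9↦10]→  10 = 10  −1 ⇒ G_7=9
G_7=9  [base 10] 9  →[10↦11]→  9 = 9  −1 ⇒ G_8=8
G_8=8  [base 11] 8  →[11↦12]→  8 = 8  −1 ⇒ G_9=7

7, 8, 9, 9, 9, 9, 9, 9, 8, 7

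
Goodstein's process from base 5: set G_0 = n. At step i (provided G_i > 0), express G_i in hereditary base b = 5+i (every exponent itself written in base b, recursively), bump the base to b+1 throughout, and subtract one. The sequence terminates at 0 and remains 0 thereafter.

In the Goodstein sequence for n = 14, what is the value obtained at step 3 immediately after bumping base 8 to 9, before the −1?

step 0: 14 = 2·5 + 4; sub 6 for 5: 2·6 + 4; = 16; G_1 = 16−1 = 15
step 1: 15 = 2·6 + 3; sub 7 for 6: 2·7 + 3; = 17; G_2 = 17−1 = 16
step 2: 16 = 2·7 + 2; sub 8 for 7: 2·8 + 2; = 18; G_3 = 18−1 = 17
step 3: 17 = 2·8 + 1; sub 9 for 8: 2·9 + 1; = 19; G_4 = 19−1 = 18

19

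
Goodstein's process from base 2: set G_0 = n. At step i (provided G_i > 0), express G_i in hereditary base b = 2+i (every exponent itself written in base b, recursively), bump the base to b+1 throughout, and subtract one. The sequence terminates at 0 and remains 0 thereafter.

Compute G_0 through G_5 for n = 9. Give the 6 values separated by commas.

9, 81, 1023, 9842, 140743, 2471826

base 2: 9 = 2^(2 + 1) + 1; at 3: 3^(3 + 1) + 1 = 82; next = 81
base 3: 81 = 3^(3 + 1); at 4: 4^(4 + 1) = 1024; next = 1023
base 4: 1023 = 3·4^4 + 3·4^3 + 3·4^2 + 3·4 + 3; at 5: 3·5^5 + 3·5^3 + 3·5^2 + 3·5 + 3 = 9843; next = 9842
base 5: 9842 = 3·5^5 + 3·5^3 + 3·5^2 + 3·5 + 2; at 6: 3·6^6 + 3·6^3 + 3·6^2 + 3·6 + 2 = 140744; next = 140743
base 6: 140743 = 3·6^6 + 3·6^3 + 3·6^2 + 3·6 + 1; at 7: 3·7^7 + 3·7^3 + 3·7^2 + 3·7 + 1 = 2471827; next = 2471826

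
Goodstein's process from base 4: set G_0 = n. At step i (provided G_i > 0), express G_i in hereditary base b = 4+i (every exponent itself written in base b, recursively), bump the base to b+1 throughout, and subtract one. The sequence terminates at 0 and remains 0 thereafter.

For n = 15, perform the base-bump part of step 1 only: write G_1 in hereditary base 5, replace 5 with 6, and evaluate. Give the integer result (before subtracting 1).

i=0: 15 = 3·4 + 3 (b=4); 4→5: 3·5 + 3 = 18; 18−1 = 17
i=1: 17 = 3·5 + 2 (b=5); 5→6: 3·6 + 2 = 20; 20−1 = 19

20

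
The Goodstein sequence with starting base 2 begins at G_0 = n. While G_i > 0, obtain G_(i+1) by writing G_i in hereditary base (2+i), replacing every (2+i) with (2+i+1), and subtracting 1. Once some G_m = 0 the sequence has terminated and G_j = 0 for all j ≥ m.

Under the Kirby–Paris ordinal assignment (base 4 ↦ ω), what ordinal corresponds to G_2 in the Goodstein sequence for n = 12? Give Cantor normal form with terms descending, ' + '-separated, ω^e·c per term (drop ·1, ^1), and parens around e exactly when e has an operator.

i=0: 12 = 2^(2 + 1) + 2^2 (b=2); 2→3: 3^(3 + 1) + 3^3 = 108; 108−1 = 107
i=1: 107 = 3^(3 + 1) + 2·3^2 + 2·3 + 2 (b=3); 3→4: 4^(4 + 1) + 2·4^2 + 2·4 + 2 = 1066; 1066−1 = 1065
i=2: 1065 = 4^(4 + 1) + 2·4^2 + 2·4 + 1 (b=4); 4→5: 5^(5 + 1) + 2·5^2 + 2·5 + 1 = 15686; 15686−1 = 15685

ω^(ω + 1) + ω^2·2 + ω·2 + 1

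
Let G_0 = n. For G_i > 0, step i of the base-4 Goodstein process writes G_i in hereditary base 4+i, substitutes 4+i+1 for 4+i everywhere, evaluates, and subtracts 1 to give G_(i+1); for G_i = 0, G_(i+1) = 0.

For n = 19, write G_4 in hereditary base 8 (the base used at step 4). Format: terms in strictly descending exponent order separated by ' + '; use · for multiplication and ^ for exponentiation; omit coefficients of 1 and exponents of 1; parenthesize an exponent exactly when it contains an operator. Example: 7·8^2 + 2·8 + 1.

19 —HB4→ 4^2 + 3 —bump→ 5^2 + 3 = 28 —(−1)→ 27
27 —HB5→ 5^2 + 2 —bump→ 6^2 + 2 = 38 —(−1)→ 37
37 —HB6→ 6^2 + 1 —bump→ 7^2 + 1 = 50 —(−1)→ 49
49 —HB7→ 7^2 —bump→ 8^2 = 64 —(−1)→ 63

7·8 + 7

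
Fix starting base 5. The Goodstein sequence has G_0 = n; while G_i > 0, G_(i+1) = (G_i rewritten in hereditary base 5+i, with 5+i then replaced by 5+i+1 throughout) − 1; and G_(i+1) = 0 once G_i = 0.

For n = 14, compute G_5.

19

14 —HB5→ 2·5 + 4 —bump→ 2·6 + 4 = 16 —(−1)→ 15
15 —HB6→ 2·6 + 3 —bump→ 2·7 + 3 = 17 —(−1)→ 16
16 —HB7→ 2·7 + 2 —bump→ 2·8 + 2 = 18 —(−1)→ 17
17 —HB8→ 2·8 + 1 —bump→ 2·9 + 1 = 19 —(−1)→ 18
18 —HB9→ 2·9 —bump→ 2·10 = 20 —(−1)→ 19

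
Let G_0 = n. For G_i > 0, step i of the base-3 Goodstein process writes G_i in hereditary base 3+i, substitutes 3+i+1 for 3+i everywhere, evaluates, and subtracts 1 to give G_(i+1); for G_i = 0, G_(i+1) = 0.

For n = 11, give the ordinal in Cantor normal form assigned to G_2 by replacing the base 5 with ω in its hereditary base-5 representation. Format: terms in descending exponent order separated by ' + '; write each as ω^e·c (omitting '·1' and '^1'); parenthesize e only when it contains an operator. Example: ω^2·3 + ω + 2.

ω^2

base 3: 11 = 3^2 + 2; at 4: 4^2 + 2 = 18; next = 17
base 4: 17 = 4^2 + 1; at 5: 5^2 + 1 = 26; next = 25
base 5: 25 = 5^2; at 6: 6^2 = 36; next = 35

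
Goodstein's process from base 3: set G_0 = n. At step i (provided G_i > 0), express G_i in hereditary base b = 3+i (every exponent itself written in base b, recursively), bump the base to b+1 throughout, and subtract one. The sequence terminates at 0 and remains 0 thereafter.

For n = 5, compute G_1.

5

step 0: 5 = 3 + 2; sub 4 for 3: 4 + 2; = 6; G_1 = 6−1 = 5
step 1: 5 = 4 + 1; sub 5 for 4: 5 + 1; = 6; G_2 = 6−1 = 5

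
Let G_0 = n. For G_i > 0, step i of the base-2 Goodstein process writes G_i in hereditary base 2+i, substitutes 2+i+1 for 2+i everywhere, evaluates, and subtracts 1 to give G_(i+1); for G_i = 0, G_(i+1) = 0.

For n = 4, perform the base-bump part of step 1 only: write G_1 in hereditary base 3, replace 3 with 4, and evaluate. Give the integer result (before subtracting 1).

[0] 4 ≡ 2^2 (base 2). Lift 3: 27. −1: 26.
[1] 26 ≡ 2·3^2 + 2·3 + 2 (base 3). Lift 4: 42. −1: 41.

42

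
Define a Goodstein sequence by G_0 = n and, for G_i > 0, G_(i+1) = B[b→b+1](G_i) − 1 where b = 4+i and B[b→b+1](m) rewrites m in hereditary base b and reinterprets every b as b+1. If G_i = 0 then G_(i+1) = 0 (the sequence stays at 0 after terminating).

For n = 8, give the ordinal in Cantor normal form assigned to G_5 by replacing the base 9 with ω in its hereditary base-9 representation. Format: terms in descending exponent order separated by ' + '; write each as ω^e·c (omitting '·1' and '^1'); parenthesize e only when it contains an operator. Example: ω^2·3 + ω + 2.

i=0: 8 = 2·4 (b=4); 4→5: 2·5 = 10; 10−1 = 9
i=1: 9 = 5 + 4 (b=5); 5→6: 6 + 4 = 10; 10−1 = 9
i=2: 9 = 6 + 3 (b=6); 6→7: 7 + 3 = 10; 10−1 = 9
i=3: 9 = 7 + 2 (b=7); 7→8: 8 + 2 = 10; 10−1 = 9
i=4: 9 = 8 + 1 (b=8); 8→9: 9 + 1 = 10; 10−1 = 9
i=5: 9 = 9 (b=9); 9→10: 10 = 10; 10−1 = 9

ω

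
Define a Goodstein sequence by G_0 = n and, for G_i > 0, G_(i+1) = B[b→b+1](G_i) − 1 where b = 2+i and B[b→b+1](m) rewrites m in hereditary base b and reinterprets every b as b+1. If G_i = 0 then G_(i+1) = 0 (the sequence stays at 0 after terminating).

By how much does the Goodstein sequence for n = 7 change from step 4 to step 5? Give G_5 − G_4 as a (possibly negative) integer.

step 0: 7 = 2^2 + 2 + 1; sub 3 for 2: 3^3 + 3 + 1; = 31; G_1 = 31−1 = 30
step 1: 30 = 3^3 + 3; sub 4 for 3: 4^4 + 4; = 260; G_2 = 260−1 = 259
step 2: 259 = 4^4 + 3; sub 5 for 4: 5^5 + 3; = 3128; G_3 = 3128−1 = 3127
step 3: 3127 = 5^5 + 2; sub 6 for 5: 6^6 + 2; = 46658; G_4 = 46658−1 = 46657
step 4: 46657 = 6^6 + 1; sub 7 for 6: 7^7 + 1; = 823544; G_5 = 823544−1 = 823543

776886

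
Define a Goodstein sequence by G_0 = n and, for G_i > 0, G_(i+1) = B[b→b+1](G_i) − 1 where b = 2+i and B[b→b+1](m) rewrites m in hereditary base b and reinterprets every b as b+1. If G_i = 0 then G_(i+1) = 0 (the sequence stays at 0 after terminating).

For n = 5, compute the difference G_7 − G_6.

[0] 5 ≡ 2^2 + 1 (base 2). Lift 3: 28. −1: 27.
[1] 27 ≡ 3^3 (base 3). Lift 4: 256. −1: 255.
[2] 255 ≡ 3·4^3 + 3·4^2 + 3·4 + 3 (base 4). Lift 5: 468. −1: 467.
[3] 467 ≡ 3·5^3 + 3·5^2 + 3·5 + 2 (base 5). Lift 6: 776. −1: 775.
[4] 775 ≡ 3·6^3 + 3·6^2 + 3·6 + 1 (base 6). Lift 7: 1198. −1: 1197.
[5] 1197 ≡ 3·7^3 + 3·7^2 + 3·7 (base 7). Lift 8: 1752. −1: 1751.
[6] 1751 ≡ 3·8^3 + 3·8^2 + 2·8 + 7 (base 8). Lift 9: 2455. −1: 2454.

703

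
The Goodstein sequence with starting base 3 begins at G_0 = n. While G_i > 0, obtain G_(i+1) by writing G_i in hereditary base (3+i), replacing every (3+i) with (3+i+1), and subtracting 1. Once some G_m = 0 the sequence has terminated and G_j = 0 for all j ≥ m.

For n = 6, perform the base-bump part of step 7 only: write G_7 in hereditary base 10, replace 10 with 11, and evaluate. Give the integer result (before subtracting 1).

G_0=6  [base 3] 2·3  →[3↦4]→  2·4 = 8  −1 ⇒ G_1=7
G_1=7  [base 4] 4 + 3  →[4↦5]→  5 + 3 = 8  −1 ⇒ G_2=7
G_2=7  [base 5] 5 + 2  →[5↦6]→  6 + 2 = 8  −1 ⇒ G_3=7
G_3=7  [base 6] 6 + 1  →[6↦7]→  7 + 1 = 8  −1 ⇒ G_4=7
G_4=7  [base 7] 7  →[7↦8]→  8 = 8  −1 ⇒ G_5=7
G_5=7  [base 8] 7  →[8↦9]→  7 = 7  −1 ⇒ G_6=6
G_6=6  [base 9] 6  →[9↦10]→  6 = 6  −1 ⇒ G_7=5
G_7=5  [base 10] 5  →[10↦11]→  5 = 5  −1 ⇒ G_8=4

5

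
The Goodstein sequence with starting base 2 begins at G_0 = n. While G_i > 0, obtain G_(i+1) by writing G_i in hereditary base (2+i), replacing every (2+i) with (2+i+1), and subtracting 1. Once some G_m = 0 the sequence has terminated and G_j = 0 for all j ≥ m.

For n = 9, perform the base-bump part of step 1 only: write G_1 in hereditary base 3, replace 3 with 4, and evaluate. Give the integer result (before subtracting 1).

[0] 9 ≡ 2^(2 + 1) + 1 (base 2). Lift 3: 82. −1: 81.
[1] 81 ≡ 3^(3 + 1) (base 3). Lift 4: 1024. −1: 1023.

1024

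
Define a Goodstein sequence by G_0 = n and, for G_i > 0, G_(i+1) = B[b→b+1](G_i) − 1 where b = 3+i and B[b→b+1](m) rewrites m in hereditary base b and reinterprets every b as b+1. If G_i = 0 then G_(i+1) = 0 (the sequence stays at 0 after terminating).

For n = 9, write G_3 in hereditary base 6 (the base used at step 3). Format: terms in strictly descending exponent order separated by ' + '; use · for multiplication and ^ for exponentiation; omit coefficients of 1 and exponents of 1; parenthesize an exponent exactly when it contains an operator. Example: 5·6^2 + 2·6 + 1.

G_0=9  [base 3] 3^2  →[3↦4]→  4^2 = 16  −1 ⇒ G_1=15
G_1=15  [base 4] 3·4 + 3  →[4↦5]→  3·5 + 3 = 18  −1 ⇒ G_2=17
G_2=17  [base 5] 3·5 + 2  →[5↦6]→  3·6 + 2 = 20  −1 ⇒ G_3=19
G_3=19  [base 6] 3·6 + 1  →[6↦7]→  3·7 + 1 = 22  −1 ⇒ G_4=21

3·6 + 1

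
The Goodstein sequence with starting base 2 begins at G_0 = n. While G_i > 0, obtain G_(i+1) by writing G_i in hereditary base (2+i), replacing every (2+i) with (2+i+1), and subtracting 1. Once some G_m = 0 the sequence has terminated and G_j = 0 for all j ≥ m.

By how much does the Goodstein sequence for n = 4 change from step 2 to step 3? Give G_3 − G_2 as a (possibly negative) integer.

19

i=0: 4 = 2^2 (b=2); 2→3: 3^3 = 27; 27−1 = 26
i=1: 26 = 2·3^2 + 2·3 + 2 (b=3); 3→4: 2·4^2 + 2·4 + 2 = 42; 42−1 = 41
i=2: 41 = 2·4^2 + 2·4 + 1 (b=4); 4→5: 2·5^2 + 2·5 + 1 = 61; 61−1 = 60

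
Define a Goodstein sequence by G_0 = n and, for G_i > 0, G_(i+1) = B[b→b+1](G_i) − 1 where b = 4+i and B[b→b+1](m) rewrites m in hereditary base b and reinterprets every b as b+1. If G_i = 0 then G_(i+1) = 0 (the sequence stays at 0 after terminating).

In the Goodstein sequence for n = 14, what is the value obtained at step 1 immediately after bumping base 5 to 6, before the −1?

step 0: 14 = 3·4 + 2; sub 5 for 4: 3·5 + 2; = 17; G_1 = 17−1 = 16
step 1: 16 = 3·5 + 1; sub 6 for 5: 3·6 + 1; = 19; G_2 = 19−1 = 18

19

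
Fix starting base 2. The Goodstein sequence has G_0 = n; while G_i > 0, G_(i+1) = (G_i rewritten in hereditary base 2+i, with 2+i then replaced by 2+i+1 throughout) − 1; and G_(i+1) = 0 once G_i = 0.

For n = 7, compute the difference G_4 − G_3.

i=0: 7 = 2^2 + 2 + 1 (b=2); 2→3: 3^3 + 3 + 1 = 31; 31−1 = 30
i=1: 30 = 3^3 + 3 (b=3); 3→4: 4^4 + 4 = 260; 260−1 = 259
i=2: 259 = 4^4 + 3 (b=4); 4→5: 5^5 + 3 = 3128; 3128−1 = 3127
i=3: 3127 = 5^5 + 2 (b=5); 5→6: 6^6 + 2 = 46658; 46658−1 = 46657

43530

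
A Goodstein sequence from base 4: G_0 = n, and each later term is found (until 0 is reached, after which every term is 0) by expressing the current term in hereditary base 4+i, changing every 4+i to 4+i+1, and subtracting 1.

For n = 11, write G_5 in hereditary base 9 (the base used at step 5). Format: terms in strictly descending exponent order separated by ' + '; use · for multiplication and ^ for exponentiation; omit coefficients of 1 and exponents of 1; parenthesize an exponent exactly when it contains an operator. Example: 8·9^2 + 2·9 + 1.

[0] 11 ≡ 2·4 + 3 (base 4). Lift 5: 13. −1: 12.
[1] 12 ≡ 2·5 + 2 (base 5). Lift 6: 14. −1: 13.
[2] 13 ≡ 2·6 + 1 (base 6). Lift 7: 15. −1: 14.
[3] 14 ≡ 2·7 (base 7). Lift 8: 16. −1: 15.
[4] 15 ≡ 8 + 7 (base 8). Lift 9: 16. −1: 15.
[5] 15 ≡ 9 + 6 (base 9). Lift 10: 16. −1: 15.

9 + 6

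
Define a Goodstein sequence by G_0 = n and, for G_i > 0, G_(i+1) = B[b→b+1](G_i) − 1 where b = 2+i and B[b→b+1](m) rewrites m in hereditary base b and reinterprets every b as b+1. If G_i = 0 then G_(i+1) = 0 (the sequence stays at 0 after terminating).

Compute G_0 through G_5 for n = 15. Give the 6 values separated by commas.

15, 111, 1283, 18752, 326593, 6588344

i=0: 15 = 2^(2 + 1) + 2^2 + 2 + 1 (b=2); 2→3: 3^(3 + 1) + 3^3 + 3 + 1 = 112; 112−1 = 111
i=1: 111 = 3^(3 + 1) + 3^3 + 3 (b=3); 3→4: 4^(4 + 1) + 4^4 + 4 = 1284; 1284−1 = 1283
i=2: 1283 = 4^(4 + 1) + 4^4 + 3 (b=4); 4→5: 5^(5 + 1) + 5^5 + 3 = 18753; 18753−1 = 18752
i=3: 18752 = 5^(5 + 1) + 5^5 + 2 (b=5); 5→6: 6^(6 + 1) + 6^6 + 2 = 326594; 326594−1 = 326593
i=4: 326593 = 6^(6 + 1) + 6^6 + 1 (b=6); 6→7: 7^(7 + 1) + 7^7 + 1 = 6588345; 6588345−1 = 6588344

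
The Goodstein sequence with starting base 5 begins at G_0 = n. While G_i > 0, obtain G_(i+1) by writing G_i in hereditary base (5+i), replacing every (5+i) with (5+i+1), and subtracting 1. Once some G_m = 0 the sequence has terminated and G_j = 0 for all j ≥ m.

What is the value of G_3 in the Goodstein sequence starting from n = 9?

9

G_0 = 9. HB_5(9) = 5 + 4. Bump = 10. G_1 = 9.
G_1 = 9. HB_6(9) = 6 + 3. Bump = 10. G_2 = 9.
G_2 = 9. HB_7(9) = 7 + 2. Bump = 10. G_3 = 9.
G_3 = 9. HB_8(9) = 8 + 1. Bump = 10. G_4 = 9.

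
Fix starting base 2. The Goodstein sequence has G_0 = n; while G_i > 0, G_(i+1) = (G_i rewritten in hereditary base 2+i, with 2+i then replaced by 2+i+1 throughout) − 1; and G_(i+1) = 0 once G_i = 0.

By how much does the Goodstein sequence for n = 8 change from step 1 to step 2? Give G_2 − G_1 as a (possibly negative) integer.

473

base 2: 8 = 2^(2 + 1); at 3: 3^(3 + 1) = 81; next = 80
base 3: 80 = 2·3^3 + 2·3^2 + 2·3 + 2; at 4: 2·4^4 + 2·4^2 + 2·4 + 2 = 554; next = 553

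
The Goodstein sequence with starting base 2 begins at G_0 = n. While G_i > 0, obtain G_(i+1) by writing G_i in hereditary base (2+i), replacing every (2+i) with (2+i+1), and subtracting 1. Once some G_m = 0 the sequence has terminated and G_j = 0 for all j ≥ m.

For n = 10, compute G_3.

step 0: 10 = 2^(2 + 1) + 2; sub 3 for 2: 3^(3 + 1) + 3; = 84; G_1 = 84−1 = 83
step 1: 83 = 3^(3 + 1) + 2; sub 4 for 3: 4^(4 + 1) + 2; = 1026; G_2 = 1026−1 = 1025
step 2: 1025 = 4^(4 + 1) + 1; sub 5 for 4: 5^(5 + 1) + 1; = 15626; G_3 = 15626−1 = 15625

15625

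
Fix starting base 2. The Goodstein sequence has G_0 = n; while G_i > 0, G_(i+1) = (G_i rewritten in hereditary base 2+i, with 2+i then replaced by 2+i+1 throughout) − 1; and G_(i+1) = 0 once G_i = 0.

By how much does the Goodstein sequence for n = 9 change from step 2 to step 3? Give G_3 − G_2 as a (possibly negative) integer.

G_0 = 9. HB_2(9) = 2^(2 + 1) + 1. Bump = 82. G_1 = 81.
G_1 = 81. HB_3(81) = 3^(3 + 1). Bump = 1024. G_2 = 1023.
G_2 = 1023. HB_4(1023) = 3·4^4 + 3·4^3 + 3·4^2 + 3·4 + 3. Bump = 9843. G_3 = 9842.

8819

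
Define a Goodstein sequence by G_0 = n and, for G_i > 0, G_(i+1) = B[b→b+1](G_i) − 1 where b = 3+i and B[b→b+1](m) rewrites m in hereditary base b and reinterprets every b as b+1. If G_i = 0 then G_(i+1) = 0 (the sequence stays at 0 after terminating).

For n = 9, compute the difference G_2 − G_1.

step 0: 9 = 3^2; sub 4 for 3: 4^2; = 16; G_1 = 16−1 = 15
step 1: 15 = 3·4 + 3; sub 5 for 4: 3·5 + 3; = 18; G_2 = 18−1 = 17

2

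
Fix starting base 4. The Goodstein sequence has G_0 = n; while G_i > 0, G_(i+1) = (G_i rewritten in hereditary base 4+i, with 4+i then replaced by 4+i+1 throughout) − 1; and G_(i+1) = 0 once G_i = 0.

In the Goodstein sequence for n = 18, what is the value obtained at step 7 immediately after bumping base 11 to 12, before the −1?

74

step 0: 18 = 4^2 + 2; sub 5 for 4: 5^2 + 2; = 27; G_1 = 27−1 = 26
step 1: 26 = 5^2 + 1; sub 6 for 5: 6^2 + 1; = 37; G_2 = 37−1 = 36
step 2: 36 = 6^2; sub 7 for 6: 7^2; = 49; G_3 = 49−1 = 48
step 3: 48 = 6·7 + 6; sub 8 for 7: 6·8 + 6; = 54; G_4 = 54−1 = 53
step 4: 53 = 6·8 + 5; sub 9 for 8: 6·9 + 5; = 59; G_5 = 59−1 = 58
step 5: 58 = 6·9 + 4; sub 10 for 9: 6·10 + 4; = 64; G_6 = 64−1 = 63
step 6: 63 = 6·10 + 3; sub 11 for 10: 6·11 + 3; = 69; G_7 = 69−1 = 68
step 7: 68 = 6·11 + 2; sub 12 for 11: 6·12 + 2; = 74; G_8 = 74−1 = 73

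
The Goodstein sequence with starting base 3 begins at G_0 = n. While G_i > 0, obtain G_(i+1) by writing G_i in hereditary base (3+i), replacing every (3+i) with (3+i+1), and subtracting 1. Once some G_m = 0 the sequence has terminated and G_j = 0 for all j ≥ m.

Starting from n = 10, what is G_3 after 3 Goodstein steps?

[0] 10 ≡ 3^2 + 1 (base 3). Lift 4: 17. −1: 16.
[1] 16 ≡ 4^2 (base 4). Lift 5: 25. −1: 24.
[2] 24 ≡ 4·5 + 4 (base 5). Lift 6: 28. −1: 27.
[3] 27 ≡ 4·6 + 3 (base 6). Lift 7: 31. −1: 30.

27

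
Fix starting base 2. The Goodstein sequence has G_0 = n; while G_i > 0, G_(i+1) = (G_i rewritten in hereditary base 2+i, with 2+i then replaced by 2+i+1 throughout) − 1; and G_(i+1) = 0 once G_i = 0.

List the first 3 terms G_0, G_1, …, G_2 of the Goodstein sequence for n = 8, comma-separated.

8, 80, 553

[0] 8 ≡ 2^(2 + 1) (base 2). Lift 3: 81. −1: 80.
[1] 80 ≡ 2·3^3 + 2·3^2 + 2·3 + 2 (base 3). Lift 4: 554. −1: 553.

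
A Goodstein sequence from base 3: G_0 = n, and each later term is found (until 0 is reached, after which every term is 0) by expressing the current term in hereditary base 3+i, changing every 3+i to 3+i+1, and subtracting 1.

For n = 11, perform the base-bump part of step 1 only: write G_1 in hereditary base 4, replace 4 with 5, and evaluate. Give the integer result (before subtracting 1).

step 0: 11 = 3^2 + 2; sub 4 for 3: 4^2 + 2; = 18; G_1 = 18−1 = 17
step 1: 17 = 4^2 + 1; sub 5 for 4: 5^2 + 1; = 26; G_2 = 26−1 = 25

26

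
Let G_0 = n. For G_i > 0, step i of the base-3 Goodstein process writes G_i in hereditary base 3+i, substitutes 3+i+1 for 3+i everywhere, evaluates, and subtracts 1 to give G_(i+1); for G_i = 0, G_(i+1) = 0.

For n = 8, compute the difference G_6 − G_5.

G_0 = 8. HB_3(8) = 2·3 + 2. Bump = 10. G_1 = 9.
G_1 = 9. HB_4(9) = 2·4 + 1. Bump = 11. G_2 = 10.
G_2 = 10. HB_5(10) = 2·5. Bump = 12. G_3 = 11.
G_3 = 11. HB_6(11) = 6 + 5. Bump = 12. G_4 = 11.
G_4 = 11. HB_7(11) = 7 + 4. Bump = 12. G_5 = 11.
G_5 = 11. HB_8(11) = 8 + 3. Bump = 12. G_6 = 11.

0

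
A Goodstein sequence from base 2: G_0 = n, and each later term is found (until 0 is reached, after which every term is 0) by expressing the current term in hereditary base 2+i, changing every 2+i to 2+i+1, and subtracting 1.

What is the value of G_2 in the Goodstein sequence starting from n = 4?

i=0: 4 = 2^2 (b=2); 2→3: 3^3 = 27; 27−1 = 26
i=1: 26 = 2·3^2 + 2·3 + 2 (b=3); 3→4: 2·4^2 + 2·4 + 2 = 42; 42−1 = 41
i=2: 41 = 2·4^2 + 2·4 + 1 (b=4); 4→5: 2·5^2 + 2·5 + 1 = 61; 61−1 = 60

41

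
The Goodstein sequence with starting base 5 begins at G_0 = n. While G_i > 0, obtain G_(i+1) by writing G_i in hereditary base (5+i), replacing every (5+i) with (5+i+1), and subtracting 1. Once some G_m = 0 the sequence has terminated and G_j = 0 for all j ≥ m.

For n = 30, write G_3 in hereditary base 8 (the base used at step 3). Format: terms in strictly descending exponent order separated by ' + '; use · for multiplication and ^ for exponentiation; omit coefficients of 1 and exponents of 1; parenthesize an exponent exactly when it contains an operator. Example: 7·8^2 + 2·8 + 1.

base 5: 30 = 5^2 + 5; at 6: 6^2 + 6 = 42; next = 41
base 6: 41 = 6^2 + 5; at 7: 7^2 + 5 = 54; next = 53
base 7: 53 = 7^2 + 4; at 8: 8^2 + 4 = 68; next = 67
base 8: 67 = 8^2 + 3; at 9: 9^2 + 3 = 84; next = 83

8^2 + 3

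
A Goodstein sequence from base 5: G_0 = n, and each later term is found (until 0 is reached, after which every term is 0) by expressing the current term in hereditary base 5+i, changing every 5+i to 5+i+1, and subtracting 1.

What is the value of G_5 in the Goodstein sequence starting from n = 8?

7

G_0 = 8. HB_5(8) = 5 + 3. Bump = 9. G_1 = 8.
G_1 = 8. HB_6(8) = 6 + 2. Bump = 9. G_2 = 8.
G_2 = 8. HB_7(8) = 7 + 1. Bump = 9. G_3 = 8.
G_3 = 8. HB_8(8) = 8. Bump = 9. G_4 = 8.
G_4 = 8. HB_9(8) = 8. Bump = 8. G_5 = 7.
G_5 = 7. HB_10(7) = 7. Bump = 7. G_6 = 6.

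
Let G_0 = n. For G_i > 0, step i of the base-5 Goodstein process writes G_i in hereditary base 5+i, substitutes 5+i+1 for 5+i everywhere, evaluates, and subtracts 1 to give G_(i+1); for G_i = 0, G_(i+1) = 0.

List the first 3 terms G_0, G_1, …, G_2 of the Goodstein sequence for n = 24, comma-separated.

base 5: 24 = 4·5 + 4; at 6: 4·6 + 4 = 28; next = 27
base 6: 27 = 4·6 + 3; at 7: 4·7 + 3 = 31; next = 30

24, 27, 30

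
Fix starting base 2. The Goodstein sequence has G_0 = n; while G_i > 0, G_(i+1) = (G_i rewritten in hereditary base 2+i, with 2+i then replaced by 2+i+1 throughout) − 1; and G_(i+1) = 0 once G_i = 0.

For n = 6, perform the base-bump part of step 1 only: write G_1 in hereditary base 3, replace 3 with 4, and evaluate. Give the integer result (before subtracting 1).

G_0=6  [base 2] 2^2 + 2  →[2↦3]→  3^3 + 3 = 30  −1 ⇒ G_1=29
G_1=29  [base 3] 3^3 + 2  →[3↦4]→  4^4 + 2 = 258  −1 ⇒ G_2=257

258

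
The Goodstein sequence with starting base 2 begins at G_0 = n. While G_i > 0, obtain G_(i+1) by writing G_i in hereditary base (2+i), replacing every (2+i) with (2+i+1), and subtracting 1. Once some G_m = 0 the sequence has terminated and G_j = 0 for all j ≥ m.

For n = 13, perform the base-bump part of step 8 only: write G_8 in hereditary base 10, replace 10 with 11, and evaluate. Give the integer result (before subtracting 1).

[0] 13 ≡ 2^(2 + 1) + 2^2 + 1 (base 2). Lift 3: 109. −1: 108.
[1] 108 ≡ 3^(3 + 1) + 3^3 (base 3). Lift 4: 1280. −1: 1279.
[2] 1279 ≡ 4^(4 + 1) + 3·4^3 + 3·4^2 + 3·4 + 3 (base 4). Lift 5: 16093. −1: 16092.
[3] 16092 ≡ 5^(5 + 1) + 3·5^3 + 3·5^2 + 3·5 + 2 (base 5). Lift 6: 280712. −1: 280711.
[4] 280711 ≡ 6^(6 + 1) + 3·6^3 + 3·6^2 + 3·6 + 1 (base 6). Lift 7: 5765999. −1: 5765998.
[5] 5765998 ≡ 7^(7 + 1) + 3·7^3 + 3·7^2 + 3·7 (base 7). Lift 8: 134219480. −1: 134219479.
[6] 134219479 ≡ 8^(8 + 1) + 3·8^3 + 3·8^2 + 2·8 + 7 (base 8). Lift 9: 3486786856. −1: 3486786855.
[7] 3486786855 ≡ 9^(9 + 1) + 3·9^3 + 3·9^2 + 2·9 + 6 (base 9). Lift 10: 100000003326. −1: 100000003325.
[8] 100000003325 ≡ 10^(10 + 1) + 3·10^3 + 3·10^2 + 2·10 + 5 (base 10). Lift 11: 3138428381104. −1: 3138428381103.

3138428381104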